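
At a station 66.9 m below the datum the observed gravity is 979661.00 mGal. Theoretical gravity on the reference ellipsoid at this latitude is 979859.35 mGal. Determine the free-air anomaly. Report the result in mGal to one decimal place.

-219.0

Free-air correction = 0.3086 × -66.9 = -20.65 mGal
Free-air anomaly = 979661.00 − 979859.35 + (-20.65) = -219.00 mGal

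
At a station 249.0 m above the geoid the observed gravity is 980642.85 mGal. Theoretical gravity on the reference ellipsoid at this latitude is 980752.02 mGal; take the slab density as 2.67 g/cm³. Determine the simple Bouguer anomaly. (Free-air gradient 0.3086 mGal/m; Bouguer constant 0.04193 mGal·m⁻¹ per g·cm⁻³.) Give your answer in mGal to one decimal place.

-60.2

Free-air correction = 0.3086 × 249.0 = 76.84 mGal
Free-air anomaly = 980642.85 − 980752.02 + (76.84) = -32.33 mGal
Bouguer slab correction = 0.04193 × 2.67 × 249.0 = 27.88 mGal
Simple Bouguer anomaly = -32.33 − (27.88) = -60.21 mGal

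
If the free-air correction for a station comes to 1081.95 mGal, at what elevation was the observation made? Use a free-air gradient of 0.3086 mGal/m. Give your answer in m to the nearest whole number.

3506

h = 1081.95 / 0.3086 = 3505.99 m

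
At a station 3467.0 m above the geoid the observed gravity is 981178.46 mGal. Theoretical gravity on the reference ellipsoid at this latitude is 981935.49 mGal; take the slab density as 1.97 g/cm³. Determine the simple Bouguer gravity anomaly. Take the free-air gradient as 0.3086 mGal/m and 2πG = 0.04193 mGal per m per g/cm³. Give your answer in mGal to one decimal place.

Free-air correction = 0.3086 × 3467.0 = 1069.92 mGal
Free-air anomaly = 981178.46 − 981935.49 + (1069.92) = 312.89 mGal
Bouguer slab correction = 0.04193 × 1.97 × 3467.0 = 286.38 mGal
Simple Bouguer anomaly = 312.89 − (286.38) = 26.51 mGal

26.5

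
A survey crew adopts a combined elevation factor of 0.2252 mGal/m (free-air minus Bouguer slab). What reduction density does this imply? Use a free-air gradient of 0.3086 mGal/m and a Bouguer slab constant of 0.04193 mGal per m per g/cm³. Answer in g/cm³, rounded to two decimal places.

0.2252 = 0.3086 − 0.04193 × ρ
ρ = (0.3086 − 0.2252) / 0.04193 = 1.99 g/cm³

1.99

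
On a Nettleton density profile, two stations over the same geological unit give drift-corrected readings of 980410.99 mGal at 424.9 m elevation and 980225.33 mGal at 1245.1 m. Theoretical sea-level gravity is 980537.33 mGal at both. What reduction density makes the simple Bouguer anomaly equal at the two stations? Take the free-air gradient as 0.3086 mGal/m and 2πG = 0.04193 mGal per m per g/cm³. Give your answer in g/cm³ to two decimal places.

Δg_obs = 980225.33 − 980410.99 = -185.66 mGal over Δh = 1245.1 − 424.9 = 820.2 m
Equal Bouguer anomalies ⇒ Δg_obs + (0.3086 − 0.04193ρ)·Δh = 0
0.3086 − 0.04193ρ = −Δg_obs/Δh = 0.22636
ρ = (0.3086 − 0.22636) / 0.04193 = 1.96 g/cm³

1.96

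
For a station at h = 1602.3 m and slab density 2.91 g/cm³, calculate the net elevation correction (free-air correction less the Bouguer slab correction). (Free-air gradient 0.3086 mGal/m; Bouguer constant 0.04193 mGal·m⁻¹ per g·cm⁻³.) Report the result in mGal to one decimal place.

299.0

Combined gradient = 0.3086 − 0.04193 × 2.91 = 0.1865837 mGal/m
Combined elevation correction = 0.1865837 × 1602.3 = 299.0 mGal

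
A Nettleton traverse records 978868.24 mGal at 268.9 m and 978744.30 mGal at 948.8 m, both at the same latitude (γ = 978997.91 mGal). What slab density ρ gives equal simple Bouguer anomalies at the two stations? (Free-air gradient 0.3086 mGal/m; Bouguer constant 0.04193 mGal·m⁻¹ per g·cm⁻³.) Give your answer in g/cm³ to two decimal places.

3.01

Δg_obs = 978744.30 − 978868.24 = -123.94 mGal over Δh = 948.8 − 268.9 = 679.9 m
Equal Bouguer anomalies ⇒ Δg_obs + (0.3086 − 0.04193ρ)·Δh = 0
0.3086 − 0.04193ρ = −Δg_obs/Δh = 0.18229
ρ = (0.3086 − 0.18229) / 0.04193 = 3.01 g/cm³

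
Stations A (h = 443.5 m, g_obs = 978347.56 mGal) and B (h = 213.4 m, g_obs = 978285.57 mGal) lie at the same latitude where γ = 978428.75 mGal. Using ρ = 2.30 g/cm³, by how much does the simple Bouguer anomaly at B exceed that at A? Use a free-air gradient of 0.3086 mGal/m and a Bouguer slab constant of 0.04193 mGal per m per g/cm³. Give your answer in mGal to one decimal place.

-110.8

Δg_SB(A) = 978347.56 − 978428.75 + 0.3086×443.5 − 0.04193×2.30×443.5 = 12.90 mGal
Δg_SB(B) = 978285.57 − 978428.75 + 0.3086×213.4 − 0.04193×2.30×213.4 = -97.90 mGal
Difference = -97.90 − (12.90) = -110.80 mGal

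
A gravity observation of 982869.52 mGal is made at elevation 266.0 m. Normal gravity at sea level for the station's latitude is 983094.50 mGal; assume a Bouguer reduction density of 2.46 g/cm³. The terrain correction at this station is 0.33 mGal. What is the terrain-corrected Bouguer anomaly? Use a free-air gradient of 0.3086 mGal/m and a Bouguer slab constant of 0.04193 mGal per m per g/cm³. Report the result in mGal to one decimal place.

-170.0

Free-air correction = 0.3086 × 266.0 = 82.09 mGal
Free-air anomaly = 982869.52 − 983094.50 + (82.09) = -142.89 mGal
Bouguer slab correction = 0.04193 × 2.46 × 266.0 = 27.44 mGal
Simple Bouguer anomaly = -142.89 − (27.44) = -170.33 mGal
Complete Bouguer anomaly = -170.33 + 0.33 = -170.00 mGal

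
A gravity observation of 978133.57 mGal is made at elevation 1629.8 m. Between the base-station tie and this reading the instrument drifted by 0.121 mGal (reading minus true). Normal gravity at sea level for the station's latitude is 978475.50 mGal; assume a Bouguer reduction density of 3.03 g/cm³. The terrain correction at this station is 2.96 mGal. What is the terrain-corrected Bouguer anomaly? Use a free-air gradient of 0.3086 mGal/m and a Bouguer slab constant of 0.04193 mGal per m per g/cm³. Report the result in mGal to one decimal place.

Drift-corrected reading = 978133.57 − (0.121) = 978133.449 mGal
Free-air correction = 0.3086 × 1629.8 = 502.96 mGal
Free-air anomaly = 978133.449 − 978475.50 + (502.96) = 160.909 mGal
Bouguer slab correction = 0.04193 × 3.03 × 1629.8 = 207.06 mGal
Simple Bouguer anomaly = 160.909 − (207.06) = -46.151 mGal
Complete Bouguer anomaly = -46.151 + 2.96 = -43.191 mGal

-43.2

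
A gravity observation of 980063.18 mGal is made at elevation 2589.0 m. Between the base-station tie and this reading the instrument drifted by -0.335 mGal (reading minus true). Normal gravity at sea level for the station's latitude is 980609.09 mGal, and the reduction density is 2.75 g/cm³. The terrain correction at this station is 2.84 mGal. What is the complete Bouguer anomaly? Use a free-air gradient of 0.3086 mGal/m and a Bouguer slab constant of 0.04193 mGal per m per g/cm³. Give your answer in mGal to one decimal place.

Drift-corrected reading = 980063.18 − (-0.335) = 980063.515 mGal
Free-air correction = 0.3086 × 2589.0 = 798.97 mGal
Free-air anomaly = 980063.515 − 980609.09 + (798.97) = 253.395 mGal
Bouguer slab correction = 0.04193 × 2.75 × 2589.0 = 298.53 mGal
Simple Bouguer anomaly = 253.395 − (298.53) = -45.135 mGal
Complete Bouguer anomaly = -45.135 + 2.84 = -42.295 mGal

-42.3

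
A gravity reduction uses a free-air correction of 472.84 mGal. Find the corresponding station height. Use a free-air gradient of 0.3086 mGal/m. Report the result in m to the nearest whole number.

1532

h = 472.84 / 0.3086 = 1532.21 m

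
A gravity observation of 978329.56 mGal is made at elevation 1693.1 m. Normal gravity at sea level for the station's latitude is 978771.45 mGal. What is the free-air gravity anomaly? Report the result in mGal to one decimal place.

80.6

Free-air correction = 0.3086 × 1693.1 = 522.49 mGal
Free-air anomaly = 978329.56 − 978771.45 + (522.49) = 80.60 mGal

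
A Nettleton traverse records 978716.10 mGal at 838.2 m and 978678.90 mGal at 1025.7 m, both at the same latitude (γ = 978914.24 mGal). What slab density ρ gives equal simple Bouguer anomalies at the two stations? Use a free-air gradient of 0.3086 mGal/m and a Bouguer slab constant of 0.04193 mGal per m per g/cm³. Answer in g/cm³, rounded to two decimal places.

2.63

Δg_obs = 978678.90 − 978716.10 = -37.20 mGal over Δh = 1025.7 − 838.2 = 187.5 m
Equal Bouguer anomalies ⇒ Δg_obs + (0.3086 − 0.04193ρ)·Δh = 0
0.3086 − 0.04193ρ = −Δg_obs/Δh = 0.19840
ρ = (0.3086 − 0.19840) / 0.04193 = 2.63 g/cm³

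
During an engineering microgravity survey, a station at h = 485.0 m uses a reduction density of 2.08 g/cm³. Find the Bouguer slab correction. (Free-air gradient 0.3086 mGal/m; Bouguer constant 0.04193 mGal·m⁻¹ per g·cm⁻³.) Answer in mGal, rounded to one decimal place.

42.3

Bouguer slab correction = 0.04193 × 2.08 × 485.0 = 42.3 mGal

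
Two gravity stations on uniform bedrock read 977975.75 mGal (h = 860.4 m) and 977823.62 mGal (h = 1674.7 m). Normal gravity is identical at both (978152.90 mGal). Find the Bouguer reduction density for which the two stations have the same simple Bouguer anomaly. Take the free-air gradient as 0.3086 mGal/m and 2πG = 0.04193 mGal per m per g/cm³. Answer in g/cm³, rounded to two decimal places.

Δg_obs = 977823.62 − 977975.75 = -152.13 mGal over Δh = 1674.7 − 860.4 = 814.3 m
Equal Bouguer anomalies ⇒ Δg_obs + (0.3086 − 0.04193ρ)·Δh = 0
0.3086 − 0.04193ρ = −Δg_obs/Δh = 0.18682
ρ = (0.3086 − 0.18682) / 0.04193 = 2.90 g/cm³

2.90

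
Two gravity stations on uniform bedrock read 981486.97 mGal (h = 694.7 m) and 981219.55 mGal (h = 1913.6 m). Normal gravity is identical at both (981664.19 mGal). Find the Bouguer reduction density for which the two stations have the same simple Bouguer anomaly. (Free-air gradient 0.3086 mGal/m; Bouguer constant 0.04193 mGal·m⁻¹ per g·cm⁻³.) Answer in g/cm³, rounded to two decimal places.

2.13

Δg_obs = 981219.55 − 981486.97 = -267.42 mGal over Δh = 1913.6 − 694.7 = 1218.9 m
Equal Bouguer anomalies ⇒ Δg_obs + (0.3086 − 0.04193ρ)·Δh = 0
0.3086 − 0.04193ρ = −Δg_obs/Δh = 0.21939
ρ = (0.3086 − 0.21939) / 0.04193 = 2.13 g/cm³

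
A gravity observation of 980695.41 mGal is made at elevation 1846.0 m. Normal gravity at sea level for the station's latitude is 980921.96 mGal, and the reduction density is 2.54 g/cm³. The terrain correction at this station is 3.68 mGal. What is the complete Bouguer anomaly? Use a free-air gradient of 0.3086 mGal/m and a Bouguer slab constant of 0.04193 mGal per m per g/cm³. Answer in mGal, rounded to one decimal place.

150.2

Free-air correction = 0.3086 × 1846.0 = 569.68 mGal
Free-air anomaly = 980695.41 − 980921.96 + (569.68) = 343.13 mGal
Bouguer slab correction = 0.04193 × 2.54 × 1846.0 = 196.60 mGal
Simple Bouguer anomaly = 343.13 − (196.60) = 146.53 mGal
Complete Bouguer anomaly = 146.53 + 3.68 = 150.21 mGal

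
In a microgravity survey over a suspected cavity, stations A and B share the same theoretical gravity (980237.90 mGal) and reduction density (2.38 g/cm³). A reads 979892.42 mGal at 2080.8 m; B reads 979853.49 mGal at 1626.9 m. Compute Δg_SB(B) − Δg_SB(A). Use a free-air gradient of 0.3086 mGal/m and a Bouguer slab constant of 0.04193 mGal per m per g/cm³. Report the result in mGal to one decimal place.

Δg_SB(A) = 979892.42 − 980237.90 + 0.3086×2080.8 − 0.04193×2.38×2080.8 = 89.00 mGal
Δg_SB(B) = 979853.49 − 980237.90 + 0.3086×1626.9 − 0.04193×2.38×1626.9 = -44.70 mGal
Difference = -44.70 − (89.00) = -133.70 mGal

-133.7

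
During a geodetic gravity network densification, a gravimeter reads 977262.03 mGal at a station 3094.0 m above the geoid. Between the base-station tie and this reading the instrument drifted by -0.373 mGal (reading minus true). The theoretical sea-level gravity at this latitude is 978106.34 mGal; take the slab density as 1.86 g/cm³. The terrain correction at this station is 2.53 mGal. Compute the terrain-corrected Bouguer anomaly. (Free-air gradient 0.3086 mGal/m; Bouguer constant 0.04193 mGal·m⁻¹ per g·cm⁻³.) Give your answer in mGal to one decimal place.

Drift-corrected reading = 977262.03 − (-0.373) = 977262.403 mGal
Free-air correction = 0.3086 × 3094.0 = 954.81 mGal
Free-air anomaly = 977262.403 − 978106.34 + (954.81) = 110.873 mGal
Bouguer slab correction = 0.04193 × 1.86 × 3094.0 = 241.30 mGal
Simple Bouguer anomaly = 110.873 − (241.30) = -130.427 mGal
Complete Bouguer anomaly = -130.427 + 2.53 = -127.897 mGal

-127.9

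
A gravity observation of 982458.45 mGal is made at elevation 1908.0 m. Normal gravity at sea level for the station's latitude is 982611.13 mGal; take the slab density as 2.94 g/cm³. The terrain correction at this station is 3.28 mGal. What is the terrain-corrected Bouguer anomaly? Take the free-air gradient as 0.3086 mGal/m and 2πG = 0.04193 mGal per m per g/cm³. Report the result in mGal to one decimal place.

Free-air correction = 0.3086 × 1908.0 = 588.81 mGal
Free-air anomaly = 982458.45 − 982611.13 + (588.81) = 436.13 mGal
Bouguer slab correction = 0.04193 × 2.94 × 1908.0 = 235.21 mGal
Simple Bouguer anomaly = 436.13 − (235.21) = 200.92 mGal
Complete Bouguer anomaly = 200.92 + 3.28 = 204.20 mGal

204.2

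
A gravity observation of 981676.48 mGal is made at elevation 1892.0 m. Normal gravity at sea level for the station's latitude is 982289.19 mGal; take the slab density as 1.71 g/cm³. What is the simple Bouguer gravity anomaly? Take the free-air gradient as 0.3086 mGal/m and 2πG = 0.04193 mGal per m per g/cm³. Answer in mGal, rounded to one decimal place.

-164.5

Free-air correction = 0.3086 × 1892.0 = 583.87 mGal
Free-air anomaly = 981676.48 − 982289.19 + (583.87) = -28.84 mGal
Bouguer slab correction = 0.04193 × 1.71 × 1892.0 = 135.66 mGal
Simple Bouguer anomaly = -28.84 − (135.66) = -164.50 mGal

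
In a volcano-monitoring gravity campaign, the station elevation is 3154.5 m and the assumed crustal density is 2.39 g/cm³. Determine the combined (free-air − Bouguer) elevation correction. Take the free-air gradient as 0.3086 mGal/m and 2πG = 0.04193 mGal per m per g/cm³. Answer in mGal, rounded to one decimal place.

657.4

Combined gradient = 0.3086 − 0.04193 × 2.39 = 0.2083873 mGal/m
Combined elevation correction = 0.2083873 × 3154.5 = 657.4 mGal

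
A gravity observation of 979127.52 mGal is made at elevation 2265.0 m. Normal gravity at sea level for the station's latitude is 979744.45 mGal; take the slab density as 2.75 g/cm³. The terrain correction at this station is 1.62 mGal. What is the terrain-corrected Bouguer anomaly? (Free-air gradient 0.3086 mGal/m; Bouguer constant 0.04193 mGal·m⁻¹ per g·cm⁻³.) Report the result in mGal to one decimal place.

Free-air correction = 0.3086 × 2265.0 = 698.98 mGal
Free-air anomaly = 979127.52 − 979744.45 + (698.98) = 82.05 mGal
Bouguer slab correction = 0.04193 × 2.75 × 2265.0 = 261.17 mGal
Simple Bouguer anomaly = 82.05 − (261.17) = -179.12 mGal
Complete Bouguer anomaly = -179.12 + 1.62 = -177.50 mGal

-177.5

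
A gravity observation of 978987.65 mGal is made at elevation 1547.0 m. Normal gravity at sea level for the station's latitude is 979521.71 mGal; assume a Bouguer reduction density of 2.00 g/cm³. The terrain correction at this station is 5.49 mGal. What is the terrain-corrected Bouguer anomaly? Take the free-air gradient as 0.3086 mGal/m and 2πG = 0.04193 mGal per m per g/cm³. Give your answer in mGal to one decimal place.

Free-air correction = 0.3086 × 1547.0 = 477.40 mGal
Free-air anomaly = 978987.65 − 979521.71 + (477.40) = -56.66 mGal
Bouguer slab correction = 0.04193 × 2.00 × 1547.0 = 129.73 mGal
Simple Bouguer anomaly = -56.66 − (129.73) = -186.39 mGal
Complete Bouguer anomaly = -186.39 + 5.49 = -180.90 mGal

-180.9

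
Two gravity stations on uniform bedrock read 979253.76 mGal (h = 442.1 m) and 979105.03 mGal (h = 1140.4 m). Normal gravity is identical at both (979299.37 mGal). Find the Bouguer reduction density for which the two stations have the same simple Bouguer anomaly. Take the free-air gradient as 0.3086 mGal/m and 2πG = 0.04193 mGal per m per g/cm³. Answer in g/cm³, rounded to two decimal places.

2.28

Δg_obs = 979105.03 − 979253.76 = -148.73 mGal over Δh = 1140.4 − 442.1 = 698.3 m
Equal Bouguer anomalies ⇒ Δg_obs + (0.3086 − 0.04193ρ)·Δh = 0
0.3086 − 0.04193ρ = −Δg_obs/Δh = 0.21299
ρ = (0.3086 − 0.21299) / 0.04193 = 2.28 g/cm³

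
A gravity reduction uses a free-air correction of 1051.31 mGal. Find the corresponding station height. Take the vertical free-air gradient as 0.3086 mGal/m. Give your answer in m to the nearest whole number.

h = 1051.31 / 0.3086 = 3406.71 m

3407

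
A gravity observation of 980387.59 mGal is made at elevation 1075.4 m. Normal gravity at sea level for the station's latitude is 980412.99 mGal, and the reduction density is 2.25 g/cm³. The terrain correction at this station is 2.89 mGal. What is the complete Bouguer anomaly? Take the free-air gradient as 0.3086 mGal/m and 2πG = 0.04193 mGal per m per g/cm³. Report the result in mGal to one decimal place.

Free-air correction = 0.3086 × 1075.4 = 331.87 mGal
Free-air anomaly = 980387.59 − 980412.99 + (331.87) = 306.47 mGal
Bouguer slab correction = 0.04193 × 2.25 × 1075.4 = 101.46 mGal
Simple Bouguer anomaly = 306.47 − (101.46) = 205.01 mGal
Complete Bouguer anomaly = 205.01 + 2.89 = 207.90 mGal

207.9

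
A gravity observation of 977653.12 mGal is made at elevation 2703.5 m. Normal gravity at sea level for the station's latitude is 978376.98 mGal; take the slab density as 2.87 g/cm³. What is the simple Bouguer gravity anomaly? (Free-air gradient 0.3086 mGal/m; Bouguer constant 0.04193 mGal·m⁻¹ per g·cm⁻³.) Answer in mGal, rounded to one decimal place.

Free-air correction = 0.3086 × 2703.5 = 834.30 mGal
Free-air anomaly = 977653.12 − 978376.98 + (834.30) = 110.44 mGal
Bouguer slab correction = 0.04193 × 2.87 × 2703.5 = 325.34 mGal
Simple Bouguer anomaly = 110.44 − (325.34) = -214.90 mGal

-214.9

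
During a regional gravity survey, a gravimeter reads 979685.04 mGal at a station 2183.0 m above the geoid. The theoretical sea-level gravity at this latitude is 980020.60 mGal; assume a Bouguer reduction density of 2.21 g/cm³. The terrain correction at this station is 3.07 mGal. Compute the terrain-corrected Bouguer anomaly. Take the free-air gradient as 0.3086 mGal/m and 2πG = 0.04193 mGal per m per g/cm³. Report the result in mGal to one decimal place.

138.9

Free-air correction = 0.3086 × 2183.0 = 673.67 mGal
Free-air anomaly = 979685.04 − 980020.60 + (673.67) = 338.11 mGal
Bouguer slab correction = 0.04193 × 2.21 × 2183.0 = 202.29 mGal
Simple Bouguer anomaly = 338.11 − (202.29) = 135.82 mGal
Complete Bouguer anomaly = 135.82 + 3.07 = 138.89 mGal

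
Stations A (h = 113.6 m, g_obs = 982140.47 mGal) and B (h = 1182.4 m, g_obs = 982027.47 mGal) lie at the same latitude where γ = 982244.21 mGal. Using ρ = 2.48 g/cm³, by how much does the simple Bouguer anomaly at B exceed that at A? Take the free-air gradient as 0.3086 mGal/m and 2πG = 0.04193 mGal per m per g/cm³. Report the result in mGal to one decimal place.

Δg_SB(A) = 982140.47 − 982244.21 + 0.3086×113.6 − 0.04193×2.48×113.6 = -80.50 mGal
Δg_SB(B) = 982027.47 − 982244.21 + 0.3086×1182.4 − 0.04193×2.48×1182.4 = 25.20 mGal
Difference = 25.20 − (-80.50) = 105.70 mGal

105.7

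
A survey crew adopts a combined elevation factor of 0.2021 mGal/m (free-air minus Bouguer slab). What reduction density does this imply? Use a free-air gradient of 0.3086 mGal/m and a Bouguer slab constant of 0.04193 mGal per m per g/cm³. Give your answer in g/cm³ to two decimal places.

2.54

0.2021 = 0.3086 − 0.04193 × ρ
ρ = (0.3086 − 0.2021) / 0.04193 = 2.54 g/cm³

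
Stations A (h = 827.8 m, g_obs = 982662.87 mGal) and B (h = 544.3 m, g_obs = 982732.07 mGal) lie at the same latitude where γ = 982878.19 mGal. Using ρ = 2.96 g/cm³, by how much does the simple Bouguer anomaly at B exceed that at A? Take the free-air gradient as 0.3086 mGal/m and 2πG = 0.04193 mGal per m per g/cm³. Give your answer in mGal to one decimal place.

16.9

Δg_SB(A) = 982662.87 − 982878.19 + 0.3086×827.8 − 0.04193×2.96×827.8 = -62.60 mGal
Δg_SB(B) = 982732.07 − 982878.19 + 0.3086×544.3 − 0.04193×2.96×544.3 = -45.70 mGal
Difference = -45.70 − (-62.60) = 16.90 mGal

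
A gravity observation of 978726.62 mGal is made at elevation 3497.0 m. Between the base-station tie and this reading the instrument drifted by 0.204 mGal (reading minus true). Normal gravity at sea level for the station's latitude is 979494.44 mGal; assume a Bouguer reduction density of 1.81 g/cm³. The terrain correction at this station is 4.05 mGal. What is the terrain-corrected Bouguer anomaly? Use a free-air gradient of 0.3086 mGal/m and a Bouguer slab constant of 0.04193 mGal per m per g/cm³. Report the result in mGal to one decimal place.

49.8

Drift-corrected reading = 978726.62 − (0.204) = 978726.416 mGal
Free-air correction = 0.3086 × 3497.0 = 1079.17 mGal
Free-air anomaly = 978726.416 − 979494.44 + (1079.17) = 311.146 mGal
Bouguer slab correction = 0.04193 × 1.81 × 3497.0 = 265.40 mGal
Simple Bouguer anomaly = 311.146 − (265.40) = 45.746 mGal
Complete Bouguer anomaly = 45.746 + 4.05 = 49.796 mGal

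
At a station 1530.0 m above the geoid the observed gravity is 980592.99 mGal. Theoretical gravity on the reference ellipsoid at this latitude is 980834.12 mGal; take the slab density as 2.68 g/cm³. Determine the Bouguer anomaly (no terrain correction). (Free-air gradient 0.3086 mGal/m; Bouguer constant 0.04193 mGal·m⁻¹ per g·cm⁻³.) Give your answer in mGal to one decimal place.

Free-air correction = 0.3086 × 1530.0 = 472.16 mGal
Free-air anomaly = 980592.99 − 980834.12 + (472.16) = 231.03 mGal
Bouguer slab correction = 0.04193 × 2.68 × 1530.0 = 171.93 mGal
Simple Bouguer anomaly = 231.03 − (171.93) = 59.10 mGal

59.1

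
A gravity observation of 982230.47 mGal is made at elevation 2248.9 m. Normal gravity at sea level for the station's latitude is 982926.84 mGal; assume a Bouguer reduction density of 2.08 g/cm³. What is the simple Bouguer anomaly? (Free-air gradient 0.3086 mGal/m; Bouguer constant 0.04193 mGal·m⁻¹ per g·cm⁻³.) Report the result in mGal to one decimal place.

Free-air correction = 0.3086 × 2248.9 = 694.01 mGal
Free-air anomaly = 982230.47 − 982926.84 + (694.01) = -2.36 mGal
Bouguer slab correction = 0.04193 × 2.08 × 2248.9 = 196.14 mGal
Simple Bouguer anomaly = -2.36 − (196.14) = -198.50 mGal

-198.5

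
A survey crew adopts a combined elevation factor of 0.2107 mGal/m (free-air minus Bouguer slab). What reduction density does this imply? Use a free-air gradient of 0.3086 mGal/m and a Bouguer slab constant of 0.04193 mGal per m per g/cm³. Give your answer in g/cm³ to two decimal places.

2.33

0.2107 = 0.3086 − 0.04193 × ρ
ρ = (0.3086 − 0.2107) / 0.04193 = 2.33 g/cm³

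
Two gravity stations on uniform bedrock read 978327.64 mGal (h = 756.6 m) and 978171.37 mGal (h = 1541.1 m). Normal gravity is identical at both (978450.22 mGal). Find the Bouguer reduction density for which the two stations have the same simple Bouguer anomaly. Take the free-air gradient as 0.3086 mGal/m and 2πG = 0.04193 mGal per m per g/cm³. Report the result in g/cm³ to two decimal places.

Δg_obs = 978171.37 − 978327.64 = -156.27 mGal over Δh = 1541.1 − 756.6 = 784.5 m
Equal Bouguer anomalies ⇒ Δg_obs + (0.3086 − 0.04193ρ)·Δh = 0
0.3086 − 0.04193ρ = −Δg_obs/Δh = 0.19920
ρ = (0.3086 − 0.19920) / 0.04193 = 2.61 g/cm³

2.61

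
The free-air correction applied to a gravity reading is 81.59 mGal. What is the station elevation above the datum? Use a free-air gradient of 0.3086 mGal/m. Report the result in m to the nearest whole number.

264

h = 81.59 / 0.3086 = 264.39 m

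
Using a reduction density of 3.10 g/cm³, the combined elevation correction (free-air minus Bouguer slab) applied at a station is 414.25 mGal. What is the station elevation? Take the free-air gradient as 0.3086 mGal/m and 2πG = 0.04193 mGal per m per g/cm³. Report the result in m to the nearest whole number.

2319

Combined gradient = 0.3086 − 0.04193 × 3.10 = 0.1786170 mGal/m
h = 414.25 / 0.1786170 = 2319.21 m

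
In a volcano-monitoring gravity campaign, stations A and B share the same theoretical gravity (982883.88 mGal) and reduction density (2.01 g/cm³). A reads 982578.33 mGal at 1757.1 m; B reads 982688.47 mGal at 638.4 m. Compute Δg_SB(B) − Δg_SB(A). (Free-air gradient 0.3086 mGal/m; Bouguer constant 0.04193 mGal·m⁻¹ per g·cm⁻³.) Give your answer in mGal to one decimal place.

-140.8

Δg_SB(A) = 982578.33 − 982883.88 + 0.3086×1757.1 − 0.04193×2.01×1757.1 = 88.60 mGal
Δg_SB(B) = 982688.47 − 982883.88 + 0.3086×638.4 − 0.04193×2.01×638.4 = -52.20 mGal
Difference = -52.20 − (88.60) = -140.80 mGal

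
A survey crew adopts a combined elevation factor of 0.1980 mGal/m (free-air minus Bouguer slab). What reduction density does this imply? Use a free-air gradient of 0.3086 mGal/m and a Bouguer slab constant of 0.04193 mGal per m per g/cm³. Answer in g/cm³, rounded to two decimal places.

2.64

0.1980 = 0.3086 − 0.04193 × ρ
ρ = (0.3086 − 0.1980) / 0.04193 = 2.64 g/cm³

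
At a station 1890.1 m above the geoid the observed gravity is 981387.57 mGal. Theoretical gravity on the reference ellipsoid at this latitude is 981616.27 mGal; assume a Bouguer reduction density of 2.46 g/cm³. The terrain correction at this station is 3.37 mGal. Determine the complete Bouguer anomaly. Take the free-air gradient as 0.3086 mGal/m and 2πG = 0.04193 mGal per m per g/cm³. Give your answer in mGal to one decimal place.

Free-air correction = 0.3086 × 1890.1 = 583.28 mGal
Free-air anomaly = 981387.57 − 981616.27 + (583.28) = 354.58 mGal
Bouguer slab correction = 0.04193 × 2.46 × 1890.1 = 194.96 mGal
Simple Bouguer anomaly = 354.58 − (194.96) = 159.62 mGal
Complete Bouguer anomaly = 159.62 + 3.37 = 162.99 mGal

163.0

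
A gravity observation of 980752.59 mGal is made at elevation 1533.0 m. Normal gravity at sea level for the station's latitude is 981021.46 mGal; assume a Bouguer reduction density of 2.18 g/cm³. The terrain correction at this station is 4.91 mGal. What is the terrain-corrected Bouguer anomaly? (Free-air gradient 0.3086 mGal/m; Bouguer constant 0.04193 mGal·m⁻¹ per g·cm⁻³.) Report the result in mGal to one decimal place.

Free-air correction = 0.3086 × 1533.0 = 473.08 mGal
Free-air anomaly = 980752.59 − 981021.46 + (473.08) = 204.21 mGal
Bouguer slab correction = 0.04193 × 2.18 × 1533.0 = 140.13 mGal
Simple Bouguer anomaly = 204.21 − (140.13) = 64.08 mGal
Complete Bouguer anomaly = 64.08 + 4.91 = 68.99 mGal

69.0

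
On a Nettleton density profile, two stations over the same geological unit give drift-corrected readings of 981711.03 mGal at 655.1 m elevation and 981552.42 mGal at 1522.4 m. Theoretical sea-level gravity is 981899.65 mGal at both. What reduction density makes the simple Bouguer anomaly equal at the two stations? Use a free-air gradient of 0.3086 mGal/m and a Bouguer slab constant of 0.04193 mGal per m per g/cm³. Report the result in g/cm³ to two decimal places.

Δg_obs = 981552.42 − 981711.03 = -158.61 mGal over Δh = 1522.4 − 655.1 = 867.3 m
Equal Bouguer anomalies ⇒ Δg_obs + (0.3086 − 0.04193ρ)·Δh = 0
0.3086 − 0.04193ρ = −Δg_obs/Δh = 0.18288
ρ = (0.3086 − 0.18288) / 0.04193 = 3.00 g/cm³

3.00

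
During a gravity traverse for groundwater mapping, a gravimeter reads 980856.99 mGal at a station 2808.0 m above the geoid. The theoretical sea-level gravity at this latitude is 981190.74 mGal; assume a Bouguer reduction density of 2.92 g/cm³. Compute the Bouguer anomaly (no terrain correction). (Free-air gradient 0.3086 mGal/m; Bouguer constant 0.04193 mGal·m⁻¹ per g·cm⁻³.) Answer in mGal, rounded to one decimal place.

189.0

Free-air correction = 0.3086 × 2808.0 = 866.55 mGal
Free-air anomaly = 980856.99 − 981190.74 + (866.55) = 532.80 mGal
Bouguer slab correction = 0.04193 × 2.92 × 2808.0 = 343.80 mGal
Simple Bouguer anomaly = 532.80 − (343.80) = 189.00 mGal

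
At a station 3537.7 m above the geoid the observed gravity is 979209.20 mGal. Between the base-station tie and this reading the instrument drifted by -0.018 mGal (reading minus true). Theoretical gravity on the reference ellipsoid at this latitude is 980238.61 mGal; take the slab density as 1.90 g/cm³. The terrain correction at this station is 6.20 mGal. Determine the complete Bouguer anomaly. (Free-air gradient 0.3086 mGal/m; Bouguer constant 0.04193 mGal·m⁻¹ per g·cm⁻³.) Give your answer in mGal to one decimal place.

-213.3

Drift-corrected reading = 979209.20 − (-0.018) = 979209.218 mGal
Free-air correction = 0.3086 × 3537.7 = 1091.73 mGal
Free-air anomaly = 979209.218 − 980238.61 + (1091.73) = 62.338 mGal
Bouguer slab correction = 0.04193 × 1.90 × 3537.7 = 281.84 mGal
Simple Bouguer anomaly = 62.338 − (281.84) = -219.502 mGal
Complete Bouguer anomaly = -219.502 + 6.20 = -213.302 mGal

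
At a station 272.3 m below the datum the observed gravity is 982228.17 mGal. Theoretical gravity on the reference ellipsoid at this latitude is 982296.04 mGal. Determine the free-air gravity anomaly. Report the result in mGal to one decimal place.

Free-air correction = 0.3086 × -272.3 = -84.03 mGal
Free-air anomaly = 982228.17 − 982296.04 + (-84.03) = -151.90 mGal

-151.9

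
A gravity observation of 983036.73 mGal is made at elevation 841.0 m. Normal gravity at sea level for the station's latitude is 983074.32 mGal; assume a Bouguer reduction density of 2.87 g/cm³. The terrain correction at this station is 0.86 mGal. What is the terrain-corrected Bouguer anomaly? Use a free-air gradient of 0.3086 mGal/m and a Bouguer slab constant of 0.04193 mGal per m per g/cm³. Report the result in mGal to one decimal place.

Free-air correction = 0.3086 × 841.0 = 259.53 mGal
Free-air anomaly = 983036.73 − 983074.32 + (259.53) = 221.94 mGal
Bouguer slab correction = 0.04193 × 2.87 × 841.0 = 101.21 mGal
Simple Bouguer anomaly = 221.94 − (101.21) = 120.73 mGal
Complete Bouguer anomaly = 120.73 + 0.86 = 121.59 mGal

121.6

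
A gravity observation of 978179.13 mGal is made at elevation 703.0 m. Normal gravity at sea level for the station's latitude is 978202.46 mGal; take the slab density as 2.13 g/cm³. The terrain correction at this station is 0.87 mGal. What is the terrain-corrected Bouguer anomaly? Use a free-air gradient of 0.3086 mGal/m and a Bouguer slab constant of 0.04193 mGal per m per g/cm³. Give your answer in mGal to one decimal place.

131.7

Free-air correction = 0.3086 × 703.0 = 216.95 mGal
Free-air anomaly = 978179.13 − 978202.46 + (216.95) = 193.62 mGal
Bouguer slab correction = 0.04193 × 2.13 × 703.0 = 62.79 mGal
Simple Bouguer anomaly = 193.62 − (62.79) = 130.83 mGal
Complete Bouguer anomaly = 130.83 + 0.87 = 131.70 mGal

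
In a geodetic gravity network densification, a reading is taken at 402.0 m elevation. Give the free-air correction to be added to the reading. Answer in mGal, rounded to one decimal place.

124.1

Free-air correction = 0.3086 × 402.0 = 124.1 mGal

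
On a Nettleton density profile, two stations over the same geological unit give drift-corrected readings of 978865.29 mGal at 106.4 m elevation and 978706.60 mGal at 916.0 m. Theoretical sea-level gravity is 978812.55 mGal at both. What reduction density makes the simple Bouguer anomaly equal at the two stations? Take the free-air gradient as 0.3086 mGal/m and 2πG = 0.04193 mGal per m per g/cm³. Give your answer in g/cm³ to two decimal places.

Δg_obs = 978706.60 − 978865.29 = -158.69 mGal over Δh = 916.0 − 106.4 = 809.6 m
Equal Bouguer anomalies ⇒ Δg_obs + (0.3086 − 0.04193ρ)·Δh = 0
0.3086 − 0.04193ρ = −Δg_obs/Δh = 0.19601
ρ = (0.3086 − 0.19601) / 0.04193 = 2.69 g/cm³

2.69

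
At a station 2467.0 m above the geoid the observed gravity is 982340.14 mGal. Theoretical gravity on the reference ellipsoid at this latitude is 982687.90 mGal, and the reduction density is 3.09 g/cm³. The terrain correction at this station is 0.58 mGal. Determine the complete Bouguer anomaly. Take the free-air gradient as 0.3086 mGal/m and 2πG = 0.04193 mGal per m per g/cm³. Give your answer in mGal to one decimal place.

Free-air correction = 0.3086 × 2467.0 = 761.32 mGal
Free-air anomaly = 982340.14 − 982687.90 + (761.32) = 413.56 mGal
Bouguer slab correction = 0.04193 × 3.09 × 2467.0 = 319.63 mGal
Simple Bouguer anomaly = 413.56 − (319.63) = 93.93 mGal
Complete Bouguer anomaly = 93.93 + 0.58 = 94.51 mGal

94.5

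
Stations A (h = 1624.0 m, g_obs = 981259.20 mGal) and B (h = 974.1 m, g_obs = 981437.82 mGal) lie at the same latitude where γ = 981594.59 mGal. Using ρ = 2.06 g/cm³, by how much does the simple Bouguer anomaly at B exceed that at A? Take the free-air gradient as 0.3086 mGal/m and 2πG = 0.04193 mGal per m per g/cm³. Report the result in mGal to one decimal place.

Δg_SB(A) = 981259.20 − 981594.59 + 0.3086×1624.0 − 0.04193×2.06×1624.0 = 25.50 mGal
Δg_SB(B) = 981437.82 − 981594.59 + 0.3086×974.1 − 0.04193×2.06×974.1 = 59.70 mGal
Difference = 59.70 − (25.50) = 34.20 mGal

34.2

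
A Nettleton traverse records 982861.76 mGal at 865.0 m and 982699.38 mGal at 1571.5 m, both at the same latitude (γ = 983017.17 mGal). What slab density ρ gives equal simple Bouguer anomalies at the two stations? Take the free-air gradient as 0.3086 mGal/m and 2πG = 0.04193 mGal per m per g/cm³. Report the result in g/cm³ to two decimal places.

Δg_obs = 982699.38 − 982861.76 = -162.38 mGal over Δh = 1571.5 − 865.0 = 706.5 m
Equal Bouguer anomalies ⇒ Δg_obs + (0.3086 − 0.04193ρ)·Δh = 0
0.3086 − 0.04193ρ = −Δg_obs/Δh = 0.22984
ρ = (0.3086 − 0.22984) / 0.04193 = 1.88 g/cm³

1.88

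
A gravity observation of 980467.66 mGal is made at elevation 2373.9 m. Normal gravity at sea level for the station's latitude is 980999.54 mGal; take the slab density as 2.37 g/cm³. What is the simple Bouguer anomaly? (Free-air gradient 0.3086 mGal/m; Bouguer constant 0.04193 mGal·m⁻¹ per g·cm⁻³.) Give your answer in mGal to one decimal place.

Free-air correction = 0.3086 × 2373.9 = 732.59 mGal
Free-air anomaly = 980467.66 − 980999.54 + (732.59) = 200.71 mGal
Bouguer slab correction = 0.04193 × 2.37 × 2373.9 = 235.90 mGal
Simple Bouguer anomaly = 200.71 − (235.90) = -35.19 mGal

-35.2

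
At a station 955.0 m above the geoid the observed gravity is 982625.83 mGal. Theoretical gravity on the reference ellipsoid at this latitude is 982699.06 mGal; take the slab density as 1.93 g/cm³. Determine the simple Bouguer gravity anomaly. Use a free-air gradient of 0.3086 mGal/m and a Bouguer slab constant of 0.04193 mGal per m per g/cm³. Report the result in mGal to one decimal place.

144.2

Free-air correction = 0.3086 × 955.0 = 294.71 mGal
Free-air anomaly = 982625.83 − 982699.06 + (294.71) = 221.48 mGal
Bouguer slab correction = 0.04193 × 1.93 × 955.0 = 77.28 mGal
Simple Bouguer anomaly = 221.48 − (77.28) = 144.20 mGal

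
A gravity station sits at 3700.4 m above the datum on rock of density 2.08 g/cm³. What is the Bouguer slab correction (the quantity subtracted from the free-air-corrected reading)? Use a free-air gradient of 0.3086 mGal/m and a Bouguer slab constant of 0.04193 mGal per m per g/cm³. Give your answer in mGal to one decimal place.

322.7

Bouguer slab correction = 0.04193 × 2.08 × 3700.4 = 322.7 mGal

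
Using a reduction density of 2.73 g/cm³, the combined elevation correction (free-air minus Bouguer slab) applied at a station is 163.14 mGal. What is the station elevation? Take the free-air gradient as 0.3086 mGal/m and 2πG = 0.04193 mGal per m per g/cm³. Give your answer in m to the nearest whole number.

Combined gradient = 0.3086 − 0.04193 × 2.73 = 0.1941311 mGal/m
h = 163.14 / 0.1941311 = 840.36 m

840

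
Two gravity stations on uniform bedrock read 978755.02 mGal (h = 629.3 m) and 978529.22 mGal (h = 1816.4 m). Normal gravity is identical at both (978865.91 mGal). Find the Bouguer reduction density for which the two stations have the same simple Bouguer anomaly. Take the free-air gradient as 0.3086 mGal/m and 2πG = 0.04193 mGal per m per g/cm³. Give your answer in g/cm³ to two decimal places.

Δg_obs = 978529.22 − 978755.02 = -225.80 mGal over Δh = 1816.4 − 629.3 = 1187.1 m
Equal Bouguer anomalies ⇒ Δg_obs + (0.3086 − 0.04193ρ)·Δh = 0
0.3086 − 0.04193ρ = −Δg_obs/Δh = 0.19021
ρ = (0.3086 − 0.19021) / 0.04193 = 2.82 g/cm³

2.82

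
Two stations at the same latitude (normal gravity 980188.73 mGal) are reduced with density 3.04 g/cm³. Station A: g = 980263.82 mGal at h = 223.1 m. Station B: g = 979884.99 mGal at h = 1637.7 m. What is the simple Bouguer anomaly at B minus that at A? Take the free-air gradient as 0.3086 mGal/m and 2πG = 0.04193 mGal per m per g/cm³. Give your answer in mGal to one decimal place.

-122.6

Δg_SB(A) = 980263.82 − 980188.73 + 0.3086×223.1 − 0.04193×3.04×223.1 = 115.50 mGal
Δg_SB(B) = 979884.99 − 980188.73 + 0.3086×1637.7 − 0.04193×3.04×1637.7 = -7.10 mGal
Difference = -7.10 − (115.50) = -122.60 mGal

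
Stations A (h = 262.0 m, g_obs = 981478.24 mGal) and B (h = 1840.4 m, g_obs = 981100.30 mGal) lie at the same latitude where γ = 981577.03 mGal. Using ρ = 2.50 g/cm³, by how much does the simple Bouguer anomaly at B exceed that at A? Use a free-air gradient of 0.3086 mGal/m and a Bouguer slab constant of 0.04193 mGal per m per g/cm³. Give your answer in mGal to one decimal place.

-56.3

Δg_SB(A) = 981478.24 − 981577.03 + 0.3086×262.0 − 0.04193×2.50×262.0 = -45.40 mGal
Δg_SB(B) = 981100.30 − 981577.03 + 0.3086×1840.4 − 0.04193×2.50×1840.4 = -101.70 mGal
Difference = -101.70 − (-45.40) = -56.30 mGal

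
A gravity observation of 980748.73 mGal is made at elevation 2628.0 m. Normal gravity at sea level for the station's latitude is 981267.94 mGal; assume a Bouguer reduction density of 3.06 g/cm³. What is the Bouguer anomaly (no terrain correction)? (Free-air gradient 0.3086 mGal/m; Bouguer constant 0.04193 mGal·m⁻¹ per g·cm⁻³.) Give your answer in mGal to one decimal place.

Free-air correction = 0.3086 × 2628.0 = 811.00 mGal
Free-air anomaly = 980748.73 − 981267.94 + (811.00) = 291.79 mGal
Bouguer slab correction = 0.04193 × 3.06 × 2628.0 = 337.19 mGal
Simple Bouguer anomaly = 291.79 − (337.19) = -45.40 mGal

-45.4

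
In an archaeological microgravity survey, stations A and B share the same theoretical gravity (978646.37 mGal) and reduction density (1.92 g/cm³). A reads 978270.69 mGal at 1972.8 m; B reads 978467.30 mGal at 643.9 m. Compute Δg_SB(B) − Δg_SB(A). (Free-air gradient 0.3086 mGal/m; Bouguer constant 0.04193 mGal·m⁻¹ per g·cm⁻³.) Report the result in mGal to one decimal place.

Δg_SB(A) = 978270.69 − 978646.37 + 0.3086×1972.8 − 0.04193×1.92×1972.8 = 74.30 mGal
Δg_SB(B) = 978467.30 − 978646.37 + 0.3086×643.9 − 0.04193×1.92×643.9 = -32.20 mGal
Difference = -32.20 − (74.30) = -106.50 mGal

-106.5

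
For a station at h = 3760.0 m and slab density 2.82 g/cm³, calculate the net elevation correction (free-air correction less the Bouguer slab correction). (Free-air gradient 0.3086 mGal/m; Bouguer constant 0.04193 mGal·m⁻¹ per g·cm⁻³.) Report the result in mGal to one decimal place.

Combined gradient = 0.3086 − 0.04193 × 2.82 = 0.1903574 mGal/m
Combined elevation correction = 0.1903574 × 3760.0 = 715.7 mGal

715.7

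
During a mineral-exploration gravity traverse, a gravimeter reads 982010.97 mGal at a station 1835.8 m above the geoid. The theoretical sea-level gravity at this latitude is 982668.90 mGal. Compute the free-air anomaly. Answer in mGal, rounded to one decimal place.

-91.4

Free-air correction = 0.3086 × 1835.8 = 566.53 mGal
Free-air anomaly = 982010.97 − 982668.90 + (566.53) = -91.40 mGal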